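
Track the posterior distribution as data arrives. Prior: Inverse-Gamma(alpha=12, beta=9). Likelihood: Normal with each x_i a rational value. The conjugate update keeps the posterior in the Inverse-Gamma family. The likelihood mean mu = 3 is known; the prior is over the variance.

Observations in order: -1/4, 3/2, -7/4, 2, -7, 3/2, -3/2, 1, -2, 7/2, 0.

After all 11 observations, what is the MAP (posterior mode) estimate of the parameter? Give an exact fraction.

1721/296

obs 1: x=-1/4 → posterior Inverse-Gamma(25/2, 457/32)
obs 2: x=3/2 → posterior Inverse-Gamma(13, 493/32)
obs 3: x=-7/4 → posterior Inverse-Gamma(27/2, 427/16)
obs 4: x=2 → posterior Inverse-Gamma(14, 435/16)
obs 5: x=-7 → posterior Inverse-Gamma(29/2, 1235/16)
obs 6: x=3/2 → posterior Inverse-Gamma(15, 1253/16)
obs 7: x=-3/2 → posterior Inverse-Gamma(31/2, 1415/16)
obs 8: x=1 → posterior Inverse-Gamma(16, 1447/16)
obs 9: x=-2 → posterior Inverse-Gamma(33/2, 1647/16)
obs 10: x=7/2 → posterior Inverse-Gamma(17, 1649/16)
obs 11: x=0 → posterior Inverse-Gamma(35/2, 1721/16)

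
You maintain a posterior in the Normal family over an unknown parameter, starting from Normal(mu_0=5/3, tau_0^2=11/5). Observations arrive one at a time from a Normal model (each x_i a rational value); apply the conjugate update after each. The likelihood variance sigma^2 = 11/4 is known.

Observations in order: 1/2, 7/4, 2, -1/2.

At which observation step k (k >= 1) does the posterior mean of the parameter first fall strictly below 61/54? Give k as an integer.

k = 4

obs 1: x=1/2 → posterior Normal(31/27, 11/9)
obs 2: x=7/4 → posterior Normal(4/3, 11/13)
obs 3: x=2 → posterior Normal(76/51, 11/17)
obs 4: x=-1/2 → posterior Normal(10/9, 11/21)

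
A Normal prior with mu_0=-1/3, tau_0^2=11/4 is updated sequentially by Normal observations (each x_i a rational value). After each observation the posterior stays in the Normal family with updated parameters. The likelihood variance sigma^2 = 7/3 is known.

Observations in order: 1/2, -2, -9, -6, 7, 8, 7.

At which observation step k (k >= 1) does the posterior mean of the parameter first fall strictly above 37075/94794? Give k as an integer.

obs 1: x=1/2 → posterior Normal(43/366, 77/61)
obs 2: x=-2 → posterior Normal(-353/564, 77/94)
obs 3: x=-9 → posterior Normal(-2135/762, 77/127)
obs 4: x=-6 → posterior Normal(-3323/960, 77/160)
obs 5: x=7 → posterior Normal(-1937/1158, 77/193)
obs 6: x=8 → posterior Normal(-353/1356, 77/226)
obs 7: x=7 → posterior Normal(1033/1554, 11/37)

k = 7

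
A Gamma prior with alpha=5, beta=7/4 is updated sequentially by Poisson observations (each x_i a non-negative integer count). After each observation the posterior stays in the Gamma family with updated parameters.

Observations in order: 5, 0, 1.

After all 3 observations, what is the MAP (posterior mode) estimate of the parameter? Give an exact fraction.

40/19

obs 1: x=5 → posterior Gamma(10, 11/4)
obs 2: x=0 → posterior Gamma(10, 15/4)
obs 3: x=1 → posterior Gamma(11, 19/4)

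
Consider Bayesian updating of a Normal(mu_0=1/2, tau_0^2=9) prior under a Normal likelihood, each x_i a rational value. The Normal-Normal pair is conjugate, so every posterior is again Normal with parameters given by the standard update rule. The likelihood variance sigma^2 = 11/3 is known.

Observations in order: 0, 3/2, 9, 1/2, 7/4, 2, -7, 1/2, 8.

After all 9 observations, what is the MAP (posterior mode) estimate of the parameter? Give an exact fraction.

obs 1: x=0 → posterior Normal(11/76, 99/38)
obs 2: x=3/2 → posterior Normal(46/65, 99/65)
obs 3: x=9 → posterior Normal(289/92, 99/92)
obs 4: x=1/2 → posterior Normal(605/238, 99/119)
obs 5: x=7/4 → posterior Normal(1399/584, 99/146)
obs 6: x=2 → posterior Normal(1615/692, 99/173)
obs 7: x=-7 → posterior Normal(859/800, 99/200)
obs 8: x=1/2 → posterior Normal(913/908, 99/227)
obs 9: x=8 → posterior Normal(1777/1016, 99/254)

1777/1016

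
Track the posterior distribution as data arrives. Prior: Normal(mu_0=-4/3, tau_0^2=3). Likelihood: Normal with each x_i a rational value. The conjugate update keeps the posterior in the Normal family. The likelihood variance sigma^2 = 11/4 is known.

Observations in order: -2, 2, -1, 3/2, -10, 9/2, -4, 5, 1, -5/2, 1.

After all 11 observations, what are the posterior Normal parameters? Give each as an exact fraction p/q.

obs 1: x=-2 → posterior Normal(-116/69, 33/23)
obs 2: x=2 → posterior Normal(-44/105, 33/35)
obs 3: x=-1 → posterior Normal(-80/141, 33/47)
obs 4: x=3/2 → posterior Normal(-26/177, 33/59)
obs 5: x=-10 → posterior Normal(-386/213, 33/71)
obs 6: x=9/2 → posterior Normal(-224/249, 33/83)
obs 7: x=-4 → posterior Normal(-368/285, 33/95)
obs 8: x=5 → posterior Normal(-188/321, 33/107)
obs 9: x=1 → posterior Normal(-152/357, 33/119)
obs 10: x=-5/2 → posterior Normal(-242/393, 33/131)
obs 11: x=1 → posterior Normal(-206/429, 3/13)

mu_0=-206/429, tau_0^2=3/13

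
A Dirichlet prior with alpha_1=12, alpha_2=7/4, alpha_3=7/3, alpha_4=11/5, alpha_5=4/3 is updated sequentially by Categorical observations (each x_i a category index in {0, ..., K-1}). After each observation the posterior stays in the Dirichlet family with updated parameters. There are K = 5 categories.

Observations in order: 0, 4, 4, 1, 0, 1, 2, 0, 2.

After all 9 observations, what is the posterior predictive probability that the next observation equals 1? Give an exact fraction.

obs 1: x=0 → posterior Dirichlet(13, 7/4, 7/3, 11/5, 4/3)
obs 2: x=4 → posterior Dirichlet(13, 7/4, 7/3, 11/5, 7/3)
obs 3: x=4 → posterior Dirichlet(13, 7/4, 7/3, 11/5, 10/3)
obs 4: x=1 → posterior Dirichlet(13, 11/4, 7/3, 11/5, 10/3)
obs 5: x=0 → posterior Dirichlet(14, 11/4, 7/3, 11/5, 10/3)
obs 6: x=1 → posterior Dirichlet(14, 15/4, 7/3, 11/5, 10/3)
obs 7: x=2 → posterior Dirichlet(14, 15/4, 10/3, 11/5, 10/3)
obs 8: x=0 → posterior Dirichlet(15, 15/4, 10/3, 11/5, 10/3)
obs 9: x=2 → posterior Dirichlet(15, 15/4, 13/3, 11/5, 10/3)

225/1717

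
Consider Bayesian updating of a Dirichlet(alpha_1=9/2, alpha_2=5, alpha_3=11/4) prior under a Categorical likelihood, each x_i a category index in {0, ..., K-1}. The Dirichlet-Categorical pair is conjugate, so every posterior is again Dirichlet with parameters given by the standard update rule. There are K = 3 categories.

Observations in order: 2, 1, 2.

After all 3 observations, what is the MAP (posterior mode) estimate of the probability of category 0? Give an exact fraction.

obs 1: x=2 → posterior Dirichlet(9/2, 5, 15/4)
obs 2: x=1 → posterior Dirichlet(9/2, 6, 15/4)
obs 3: x=2 → posterior Dirichlet(9/2, 6, 19/4)

2/7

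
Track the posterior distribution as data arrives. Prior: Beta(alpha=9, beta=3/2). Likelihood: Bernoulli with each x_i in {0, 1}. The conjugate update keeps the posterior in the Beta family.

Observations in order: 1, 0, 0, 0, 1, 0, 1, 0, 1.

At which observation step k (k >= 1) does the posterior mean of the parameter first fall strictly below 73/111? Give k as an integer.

obs 1: x=1 → posterior Beta(10, 3/2)
obs 2: x=0 → posterior Beta(10, 5/2)
obs 3: x=0 → posterior Beta(10, 7/2)
obs 4: x=0 → posterior Beta(10, 9/2)
obs 5: x=1 → posterior Beta(11, 9/2)
obs 6: x=0 → posterior Beta(11, 11/2)
obs 7: x=1 → posterior Beta(12, 11/2)
obs 8: x=0 → posterior Beta(12, 13/2)
obs 9: x=1 → posterior Beta(13, 13/2)

k = 8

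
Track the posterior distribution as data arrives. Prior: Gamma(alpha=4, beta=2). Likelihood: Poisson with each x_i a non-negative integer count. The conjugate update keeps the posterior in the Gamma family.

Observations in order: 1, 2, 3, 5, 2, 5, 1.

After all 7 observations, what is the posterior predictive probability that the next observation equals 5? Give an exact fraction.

obs 1: x=1 → posterior Gamma(5, 3)
obs 2: x=2 → posterior Gamma(7, 4)
obs 3: x=3 → posterior Gamma(10, 5)
obs 4: x=5 → posterior Gamma(15, 6)
obs 5: x=2 → posterior Gamma(17, 7)
obs 6: x=5 → posterior Gamma(22, 8)
obs 7: x=1 → posterior Gamma(23, 9)

71550499439954641347434817/1000000000000000000000000000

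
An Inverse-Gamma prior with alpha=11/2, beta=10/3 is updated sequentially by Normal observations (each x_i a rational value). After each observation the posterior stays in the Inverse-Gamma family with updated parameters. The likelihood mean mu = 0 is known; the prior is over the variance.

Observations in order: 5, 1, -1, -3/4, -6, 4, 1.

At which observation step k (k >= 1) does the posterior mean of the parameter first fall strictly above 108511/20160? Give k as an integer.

obs 1: x=5 → posterior Inverse-Gamma(6, 95/6)
obs 2: x=1 → posterior Inverse-Gamma(13/2, 49/3)
obs 3: x=-1 → posterior Inverse-Gamma(7, 101/6)
obs 4: x=-3/4 → posterior Inverse-Gamma(15/2, 1643/96)
obs 5: x=-6 → posterior Inverse-Gamma(8, 3371/96)
obs 6: x=4 → posterior Inverse-Gamma(17/2, 4139/96)
obs 7: x=1 → posterior Inverse-Gamma(9, 4187/96)

k = 6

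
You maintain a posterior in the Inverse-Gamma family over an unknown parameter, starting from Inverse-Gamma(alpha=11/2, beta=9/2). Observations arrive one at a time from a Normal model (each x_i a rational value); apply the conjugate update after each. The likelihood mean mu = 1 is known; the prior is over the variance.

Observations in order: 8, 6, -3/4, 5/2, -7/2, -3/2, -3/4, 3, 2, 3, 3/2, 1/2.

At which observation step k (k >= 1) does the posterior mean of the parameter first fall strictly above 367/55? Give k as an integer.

k = 2

obs 1: x=8 → posterior Inverse-Gamma(6, 29)
obs 2: x=6 → posterior Inverse-Gamma(13/2, 83/2)
obs 3: x=-3/4 → posterior Inverse-Gamma(7, 1377/32)
obs 4: x=5/2 → posterior Inverse-Gamma(15/2, 1413/32)
obs 5: x=-7/2 → posterior Inverse-Gamma(8, 1737/32)
obs 6: x=-3/2 → posterior Inverse-Gamma(17/2, 1837/32)
obs 7: x=-3/4 → posterior Inverse-Gamma(9, 943/16)
obs 8: x=3 → posterior Inverse-Gamma(19/2, 975/16)
obs 9: x=2 → posterior Inverse-Gamma(10, 983/16)
obs 10: x=3 → posterior Inverse-Gamma(21/2, 1015/16)
obs 11: x=3/2 → posterior Inverse-Gamma(11, 1017/16)
obs 12: x=1/2 → posterior Inverse-Gamma(23/2, 1019/16)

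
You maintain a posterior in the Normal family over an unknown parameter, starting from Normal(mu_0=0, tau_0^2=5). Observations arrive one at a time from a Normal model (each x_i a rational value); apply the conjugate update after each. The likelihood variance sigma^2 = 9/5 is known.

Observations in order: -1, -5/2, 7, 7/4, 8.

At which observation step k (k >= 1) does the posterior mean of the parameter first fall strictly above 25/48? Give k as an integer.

k = 3

obs 1: x=-1 → posterior Normal(-25/34, 45/34)
obs 2: x=-5/2 → posterior Normal(-175/118, 45/59)
obs 3: x=7 → posterior Normal(25/24, 15/28)
obs 4: x=7/4 → posterior Normal(525/436, 45/109)
obs 5: x=8 → posterior Normal(1325/536, 45/134)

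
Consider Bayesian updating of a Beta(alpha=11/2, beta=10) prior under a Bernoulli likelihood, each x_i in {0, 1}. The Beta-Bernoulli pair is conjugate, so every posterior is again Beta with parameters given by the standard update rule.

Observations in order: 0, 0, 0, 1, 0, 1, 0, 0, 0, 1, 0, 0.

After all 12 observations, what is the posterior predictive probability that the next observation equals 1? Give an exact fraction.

17/55

obs 1: x=0 → posterior Beta(11/2, 11)
obs 2: x=0 → posterior Beta(11/2, 12)
obs 3: x=0 → posterior Beta(11/2, 13)
obs 4: x=1 → posterior Beta(13/2, 13)
obs 5: x=0 → posterior Beta(13/2, 14)
obs 6: x=1 → posterior Beta(15/2, 14)
obs 7: x=0 → posterior Beta(15/2, 15)
obs 8: x=0 → posterior Beta(15/2, 16)
obs 9: x=0 → posterior Beta(15/2, 17)
obs 10: x=1 → posterior Beta(17/2, 17)
obs 11: x=0 → posterior Beta(17/2, 18)
obs 12: x=0 → posterior Beta(17/2, 19)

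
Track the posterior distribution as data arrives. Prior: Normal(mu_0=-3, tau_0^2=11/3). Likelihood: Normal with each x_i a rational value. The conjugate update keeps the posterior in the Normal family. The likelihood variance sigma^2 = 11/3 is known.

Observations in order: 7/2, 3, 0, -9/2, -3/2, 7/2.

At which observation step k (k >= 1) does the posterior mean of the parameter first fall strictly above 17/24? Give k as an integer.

obs 1: x=7/2 → posterior Normal(1/4, 11/6)
obs 2: x=3 → posterior Normal(7/6, 11/9)
obs 3: x=0 → posterior Normal(7/8, 11/12)
obs 4: x=-9/2 → posterior Normal(-1/5, 11/15)
obs 5: x=-3/2 → posterior Normal(-5/12, 11/18)
obs 6: x=7/2 → posterior Normal(1/7, 11/21)

k = 2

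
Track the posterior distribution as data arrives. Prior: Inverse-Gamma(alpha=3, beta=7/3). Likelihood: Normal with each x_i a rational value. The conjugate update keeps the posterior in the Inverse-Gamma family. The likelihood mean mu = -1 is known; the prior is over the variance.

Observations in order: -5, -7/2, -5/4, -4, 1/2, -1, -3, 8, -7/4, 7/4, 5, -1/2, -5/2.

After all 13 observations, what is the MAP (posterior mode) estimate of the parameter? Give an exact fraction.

8153/1008

obs 1: x=-5 → posterior Inverse-Gamma(7/2, 31/3)
obs 2: x=-7/2 → posterior Inverse-Gamma(4, 323/24)
obs 3: x=-5/4 → posterior Inverse-Gamma(9/2, 1295/96)
obs 4: x=-4 → posterior Inverse-Gamma(5, 1727/96)
obs 5: x=1/2 → posterior Inverse-Gamma(11/2, 1835/96)
obs 6: x=-1 → posterior Inverse-Gamma(6, 1835/96)
obs 7: x=-3 → posterior Inverse-Gamma(13/2, 2027/96)
obs 8: x=8 → posterior Inverse-Gamma(7, 5915/96)
obs 9: x=-7/4 → posterior Inverse-Gamma(15/2, 2971/48)
obs 10: x=7/4 → posterior Inverse-Gamma(8, 6305/96)
obs 11: x=5 → posterior Inverse-Gamma(17/2, 8033/96)
obs 12: x=-1/2 → posterior Inverse-Gamma(9, 8045/96)
obs 13: x=-5/2 → posterior Inverse-Gamma(19/2, 8153/96)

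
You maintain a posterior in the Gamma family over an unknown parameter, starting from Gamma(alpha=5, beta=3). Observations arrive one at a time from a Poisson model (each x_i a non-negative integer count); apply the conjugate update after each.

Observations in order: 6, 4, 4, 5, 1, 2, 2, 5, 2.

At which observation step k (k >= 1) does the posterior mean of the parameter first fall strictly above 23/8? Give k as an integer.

k = 2

obs 1: x=6 → posterior Gamma(11, 4)
obs 2: x=4 → posterior Gamma(15, 5)
obs 3: x=4 → posterior Gamma(19, 6)
obs 4: x=5 → posterior Gamma(24, 7)
obs 5: x=1 → posterior Gamma(25, 8)
obs 6: x=2 → posterior Gamma(27, 9)
obs 7: x=2 → posterior Gamma(29, 10)
obs 8: x=5 → posterior Gamma(34, 11)
obs 9: x=2 → posterior Gamma(36, 12)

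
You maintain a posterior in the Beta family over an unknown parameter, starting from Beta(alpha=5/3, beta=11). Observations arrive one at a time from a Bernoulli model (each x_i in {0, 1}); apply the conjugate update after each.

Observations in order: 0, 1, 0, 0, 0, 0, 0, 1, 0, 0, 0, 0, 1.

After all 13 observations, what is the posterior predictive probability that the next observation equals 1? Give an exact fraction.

obs 1: x=0 → posterior Beta(5/3, 12)
obs 2: x=1 → posterior Beta(8/3, 12)
obs 3: x=0 → posterior Beta(8/3, 13)
obs 4: x=0 → posterior Beta(8/3, 14)
obs 5: x=0 → posterior Beta(8/3, 15)
obs 6: x=0 → posterior Beta(8/3, 16)
obs 7: x=0 → posterior Beta(8/3, 17)
obs 8: x=1 → posterior Beta(11/3, 17)
obs 9: x=0 → posterior Beta(11/3, 18)
obs 10: x=0 → posterior Beta(11/3, 19)
obs 11: x=0 → posterior Beta(11/3, 20)
obs 12: x=0 → posterior Beta(11/3, 21)
obs 13: x=1 → posterior Beta(14/3, 21)

2/11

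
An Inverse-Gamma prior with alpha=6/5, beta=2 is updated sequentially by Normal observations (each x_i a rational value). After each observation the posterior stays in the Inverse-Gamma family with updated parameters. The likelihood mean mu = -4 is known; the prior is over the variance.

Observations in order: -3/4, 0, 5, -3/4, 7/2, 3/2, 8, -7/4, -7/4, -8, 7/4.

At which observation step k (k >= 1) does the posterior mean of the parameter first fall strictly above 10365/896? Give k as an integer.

obs 1: x=-3/4 → posterior Inverse-Gamma(17/10, 233/32)
obs 2: x=0 → posterior Inverse-Gamma(11/5, 489/32)
obs 3: x=5 → posterior Inverse-Gamma(27/10, 1785/32)
obs 4: x=-3/4 → posterior Inverse-Gamma(16/5, 977/16)
obs 5: x=7/2 → posterior Inverse-Gamma(37/10, 1427/16)
obs 6: x=3/2 → posterior Inverse-Gamma(21/5, 1669/16)
obs 7: x=8 → posterior Inverse-Gamma(47/10, 2821/16)
obs 8: x=-7/4 → posterior Inverse-Gamma(26/5, 5723/32)
obs 9: x=-7/4 → posterior Inverse-Gamma(57/10, 1451/8)
obs 10: x=-8 → posterior Inverse-Gamma(31/5, 1515/8)
obs 11: x=7/4 → posterior Inverse-Gamma(67/10, 6589/32)

k = 2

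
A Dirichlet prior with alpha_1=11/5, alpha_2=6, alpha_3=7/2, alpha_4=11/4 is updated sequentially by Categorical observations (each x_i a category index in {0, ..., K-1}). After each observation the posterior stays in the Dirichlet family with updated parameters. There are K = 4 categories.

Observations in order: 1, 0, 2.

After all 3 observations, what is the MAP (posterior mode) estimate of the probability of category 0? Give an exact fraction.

obs 1: x=1 → posterior Dirichlet(11/5, 7, 7/2, 11/4)
obs 2: x=0 → posterior Dirichlet(16/5, 7, 7/2, 11/4)
obs 3: x=2 → posterior Dirichlet(16/5, 7, 9/2, 11/4)

44/269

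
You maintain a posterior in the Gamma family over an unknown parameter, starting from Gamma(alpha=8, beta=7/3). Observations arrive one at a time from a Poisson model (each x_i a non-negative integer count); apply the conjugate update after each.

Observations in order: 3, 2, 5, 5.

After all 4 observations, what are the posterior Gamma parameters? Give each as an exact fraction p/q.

obs 1: x=3 → posterior Gamma(11, 10/3)
obs 2: x=2 → posterior Gamma(13, 13/3)
obs 3: x=5 → posterior Gamma(18, 16/3)
obs 4: x=5 → posterior Gamma(23, 19/3)

alpha=23, beta=19/3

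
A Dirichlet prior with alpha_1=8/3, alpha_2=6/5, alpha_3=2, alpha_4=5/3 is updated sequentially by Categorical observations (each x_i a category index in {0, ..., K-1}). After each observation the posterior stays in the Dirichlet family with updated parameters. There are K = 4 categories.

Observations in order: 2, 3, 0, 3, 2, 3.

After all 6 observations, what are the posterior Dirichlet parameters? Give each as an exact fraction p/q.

obs 1: x=2 → posterior Dirichlet(8/3, 6/5, 3, 5/3)
obs 2: x=3 → posterior Dirichlet(8/3, 6/5, 3, 8/3)
obs 3: x=0 → posterior Dirichlet(11/3, 6/5, 3, 8/3)
obs 4: x=3 → posterior Dirichlet(11/3, 6/5, 3, 11/3)
obs 5: x=2 → posterior Dirichlet(11/3, 6/5, 4, 11/3)
obs 6: x=3 → posterior Dirichlet(11/3, 6/5, 4, 14/3)

alpha_1=11/3, alpha_2=6/5, alpha_3=4, alpha_4=14/3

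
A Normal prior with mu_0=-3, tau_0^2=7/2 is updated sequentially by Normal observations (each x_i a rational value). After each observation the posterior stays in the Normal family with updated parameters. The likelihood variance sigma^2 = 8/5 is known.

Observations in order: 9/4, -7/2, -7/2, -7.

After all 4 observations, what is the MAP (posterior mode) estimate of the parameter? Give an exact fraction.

-1837/624

obs 1: x=9/4 → posterior Normal(41/68, 56/51)
obs 2: x=-7/2 → posterior Normal(-367/344, 28/43)
obs 3: x=-7/2 → posterior Normal(-857/484, 56/121)
obs 4: x=-7 → posterior Normal(-1837/624, 14/39)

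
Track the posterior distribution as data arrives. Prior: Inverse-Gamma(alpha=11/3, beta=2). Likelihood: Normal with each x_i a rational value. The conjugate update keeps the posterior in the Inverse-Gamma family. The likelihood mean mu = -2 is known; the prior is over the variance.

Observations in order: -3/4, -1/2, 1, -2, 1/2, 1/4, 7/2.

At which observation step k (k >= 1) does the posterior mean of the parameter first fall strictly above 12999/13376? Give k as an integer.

obs 1: x=-3/4 → posterior Inverse-Gamma(25/6, 89/32)
obs 2: x=-1/2 → posterior Inverse-Gamma(14/3, 125/32)
obs 3: x=1 → posterior Inverse-Gamma(31/6, 269/32)
obs 4: x=-2 → posterior Inverse-Gamma(17/3, 269/32)
obs 5: x=1/2 → posterior Inverse-Gamma(37/6, 369/32)
obs 6: x=1/4 → posterior Inverse-Gamma(20/3, 225/16)
obs 7: x=7/2 → posterior Inverse-Gamma(43/6, 467/16)

k = 2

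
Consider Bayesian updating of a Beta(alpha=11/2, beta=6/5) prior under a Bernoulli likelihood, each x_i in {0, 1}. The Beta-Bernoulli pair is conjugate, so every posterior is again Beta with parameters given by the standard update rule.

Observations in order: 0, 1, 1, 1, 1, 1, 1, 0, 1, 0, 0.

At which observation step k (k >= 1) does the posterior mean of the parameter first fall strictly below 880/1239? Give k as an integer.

k = 11

obs 1: x=0 → posterior Beta(11/2, 11/5)
obs 2: x=1 → posterior Beta(13/2, 11/5)
obs 3: x=1 → posterior Beta(15/2, 11/5)
obs 4: x=1 → posterior Beta(17/2, 11/5)
obs 5: x=1 → posterior Beta(19/2, 11/5)
obs 6: x=1 → posterior Beta(21/2, 11/5)
obs 7: x=1 → posterior Beta(23/2, 11/5)
obs 8: x=0 → posterior Beta(23/2, 16/5)
obs 9: x=1 → posterior Beta(25/2, 16/5)
obs 10: x=0 → posterior Beta(25/2, 21/5)
obs 11: x=0 → posterior Beta(25/2, 26/5)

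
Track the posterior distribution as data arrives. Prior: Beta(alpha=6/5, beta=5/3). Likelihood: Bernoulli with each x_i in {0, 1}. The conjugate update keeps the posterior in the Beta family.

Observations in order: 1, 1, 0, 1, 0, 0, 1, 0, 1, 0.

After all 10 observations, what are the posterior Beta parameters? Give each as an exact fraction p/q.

obs 1: x=1 → posterior Beta(11/5, 5/3)
obs 2: x=1 → posterior Beta(16/5, 5/3)
obs 3: x=0 → posterior Beta(16/5, 8/3)
obs 4: x=1 → posterior Beta(21/5, 8/3)
obs 5: x=0 → posterior Beta(21/5, 11/3)
obs 6: x=0 → posterior Beta(21/5, 14/3)
obs 7: x=1 → posterior Beta(26/5, 14/3)
obs 8: x=0 → posterior Beta(26/5, 17/3)
obs 9: x=1 → posterior Beta(31/5, 17/3)
obs 10: x=0 → posterior Beta(31/5, 20/3)

alpha=31/5, beta=20/3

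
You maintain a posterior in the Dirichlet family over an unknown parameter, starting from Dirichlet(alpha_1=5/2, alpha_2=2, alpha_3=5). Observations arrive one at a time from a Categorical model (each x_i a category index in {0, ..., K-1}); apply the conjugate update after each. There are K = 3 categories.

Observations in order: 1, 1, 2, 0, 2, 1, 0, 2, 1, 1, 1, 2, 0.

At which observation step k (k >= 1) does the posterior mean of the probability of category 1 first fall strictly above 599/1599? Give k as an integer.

k = 11

obs 1: x=1 → posterior Dirichlet(5/2, 3, 5)
obs 2: x=1 → posterior Dirichlet(5/2, 4, 5)
obs 3: x=2 → posterior Dirichlet(5/2, 4, 6)
obs 4: x=0 → posterior Dirichlet(7/2, 4, 6)
obs 5: x=2 → posterior Dirichlet(7/2, 4, 7)
obs 6: x=1 → posterior Dirichlet(7/2, 5, 7)
obs 7: x=0 → posterior Dirichlet(9/2, 5, 7)
obs 8: x=2 → posterior Dirichlet(9/2, 5, 8)
obs 9: x=1 → posterior Dirichlet(9/2, 6, 8)
obs 10: x=1 → posterior Dirichlet(9/2, 7, 8)
obs 11: x=1 → posterior Dirichlet(9/2, 8, 8)
obs 12: x=2 → posterior Dirichlet(9/2, 8, 9)
obs 13: x=0 → posterior Dirichlet(11/2, 8, 9)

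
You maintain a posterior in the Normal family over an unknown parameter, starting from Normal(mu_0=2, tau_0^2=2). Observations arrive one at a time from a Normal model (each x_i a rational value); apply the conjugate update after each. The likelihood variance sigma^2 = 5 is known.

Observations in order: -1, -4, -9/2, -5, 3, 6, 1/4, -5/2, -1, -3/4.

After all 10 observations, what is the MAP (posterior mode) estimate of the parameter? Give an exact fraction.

obs 1: x=-1 → posterior Normal(8/7, 10/7)
obs 2: x=-4 → posterior Normal(0, 10/9)
obs 3: x=-9/2 → posterior Normal(-9/11, 10/11)
obs 4: x=-5 → posterior Normal(-19/13, 10/13)
obs 5: x=3 → posterior Normal(-13/15, 2/3)
obs 6: x=6 → posterior Normal(-1/17, 10/17)
obs 7: x=1/4 → posterior Normal(-1/38, 10/19)
obs 8: x=-5/2 → posterior Normal(-11/42, 10/21)
obs 9: x=-1 → posterior Normal(-15/46, 10/23)
obs 10: x=-3/4 → posterior Normal(-9/25, 2/5)

-9/25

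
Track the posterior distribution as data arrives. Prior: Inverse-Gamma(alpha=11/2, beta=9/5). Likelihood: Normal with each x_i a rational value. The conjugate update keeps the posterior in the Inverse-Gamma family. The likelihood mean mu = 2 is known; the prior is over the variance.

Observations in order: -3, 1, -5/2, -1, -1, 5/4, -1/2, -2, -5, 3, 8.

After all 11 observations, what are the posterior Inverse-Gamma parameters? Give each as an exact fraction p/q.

alpha=11, beta=14133/160

obs 1: x=-3 → posterior Inverse-Gamma(6, 143/10)
obs 2: x=1 → posterior Inverse-Gamma(13/2, 74/5)
obs 3: x=-5/2 → posterior Inverse-Gamma(7, 997/40)
obs 4: x=-1 → posterior Inverse-Gamma(15/2, 1177/40)
obs 5: x=-1 → posterior Inverse-Gamma(8, 1357/40)
obs 6: x=5/4 → posterior Inverse-Gamma(17/2, 5473/160)
obs 7: x=-1/2 → posterior Inverse-Gamma(9, 5973/160)
obs 8: x=-2 → posterior Inverse-Gamma(19/2, 7253/160)
obs 9: x=-5 → posterior Inverse-Gamma(10, 11173/160)
obs 10: x=3 → posterior Inverse-Gamma(21/2, 11253/160)
obs 11: x=8 → posterior Inverse-Gamma(11, 14133/160)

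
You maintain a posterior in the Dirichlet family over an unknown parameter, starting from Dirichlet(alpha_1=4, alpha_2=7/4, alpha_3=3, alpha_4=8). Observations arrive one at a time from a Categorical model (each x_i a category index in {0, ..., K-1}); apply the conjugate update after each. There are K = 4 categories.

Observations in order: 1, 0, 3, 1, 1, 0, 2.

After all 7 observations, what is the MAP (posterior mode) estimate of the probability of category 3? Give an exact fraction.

32/79

obs 1: x=1 → posterior Dirichlet(4, 11/4, 3, 8)
obs 2: x=0 → posterior Dirichlet(5, 11/4, 3, 8)
obs 3: x=3 → posterior Dirichlet(5, 11/4, 3, 9)
obs 4: x=1 → posterior Dirichlet(5, 15/4, 3, 9)
obs 5: x=1 → posterior Dirichlet(5, 19/4, 3, 9)
obs 6: x=0 → posterior Dirichlet(6, 19/4, 3, 9)
obs 7: x=2 → posterior Dirichlet(6, 19/4, 4, 9)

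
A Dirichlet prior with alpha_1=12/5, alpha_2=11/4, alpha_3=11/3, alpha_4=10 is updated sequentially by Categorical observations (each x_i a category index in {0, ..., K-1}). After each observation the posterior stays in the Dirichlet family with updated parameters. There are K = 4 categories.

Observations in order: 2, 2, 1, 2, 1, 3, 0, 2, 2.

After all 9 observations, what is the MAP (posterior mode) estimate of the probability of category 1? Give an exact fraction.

225/1429

obs 1: x=2 → posterior Dirichlet(12/5, 11/4, 14/3, 10)
obs 2: x=2 → posterior Dirichlet(12/5, 11/4, 17/3, 10)
obs 3: x=1 → posterior Dirichlet(12/5, 15/4, 17/3, 10)
obs 4: x=2 → posterior Dirichlet(12/5, 15/4, 20/3, 10)
obs 5: x=1 → posterior Dirichlet(12/5, 19/4, 20/3, 10)
obs 6: x=3 → posterior Dirichlet(12/5, 19/4, 20/3, 11)
obs 7: x=0 → posterior Dirichlet(17/5, 19/4, 20/3, 11)
obs 8: x=2 → posterior Dirichlet(17/5, 19/4, 23/3, 11)
obs 9: x=2 → posterior Dirichlet(17/5, 19/4, 26/3, 11)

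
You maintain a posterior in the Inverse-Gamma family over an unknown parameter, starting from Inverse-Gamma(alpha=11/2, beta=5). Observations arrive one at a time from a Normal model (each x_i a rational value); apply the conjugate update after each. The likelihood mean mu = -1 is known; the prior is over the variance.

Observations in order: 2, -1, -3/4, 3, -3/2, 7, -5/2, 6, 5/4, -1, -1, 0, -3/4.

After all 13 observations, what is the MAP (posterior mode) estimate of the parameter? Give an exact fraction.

obs 1: x=2 → posterior Inverse-Gamma(6, 19/2)
obs 2: x=-1 → posterior Inverse-Gamma(13/2, 19/2)
obs 3: x=-3/4 → posterior Inverse-Gamma(7, 305/32)
obs 4: x=3 → posterior Inverse-Gamma(15/2, 561/32)
obs 5: x=-3/2 → posterior Inverse-Gamma(8, 565/32)
obs 6: x=7 → posterior Inverse-Gamma(17/2, 1589/32)
obs 7: x=-5/2 → posterior Inverse-Gamma(9, 1625/32)
obs 8: x=6 → posterior Inverse-Gamma(19/2, 2409/32)
obs 9: x=5/4 → posterior Inverse-Gamma(10, 1245/16)
obs 10: x=-1 → posterior Inverse-Gamma(21/2, 1245/16)
obs 11: x=-1 → posterior Inverse-Gamma(11, 1245/16)
obs 12: x=0 → posterior Inverse-Gamma(23/2, 1253/16)
obs 13: x=-3/4 → posterior Inverse-Gamma(12, 2507/32)

2507/416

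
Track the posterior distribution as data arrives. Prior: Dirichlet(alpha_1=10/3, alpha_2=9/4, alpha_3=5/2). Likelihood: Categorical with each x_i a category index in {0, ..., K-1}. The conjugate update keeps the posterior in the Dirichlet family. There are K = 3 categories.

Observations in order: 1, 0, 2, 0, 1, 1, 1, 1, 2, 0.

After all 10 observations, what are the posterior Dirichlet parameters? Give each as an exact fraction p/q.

obs 1: x=1 → posterior Dirichlet(10/3, 13/4, 5/2)
obs 2: x=0 → posterior Dirichlet(13/3, 13/4, 5/2)
obs 3: x=2 → posterior Dirichlet(13/3, 13/4, 7/2)
obs 4: x=0 → posterior Dirichlet(16/3, 13/4, 7/2)
obs 5: x=1 → posterior Dirichlet(16/3, 17/4, 7/2)
obs 6: x=1 → posterior Dirichlet(16/3, 21/4, 7/2)
obs 7: x=1 → posterior Dirichlet(16/3, 25/4, 7/2)
obs 8: x=1 → posterior Dirichlet(16/3, 29/4, 7/2)
obs 9: x=2 → posterior Dirichlet(16/3, 29/4, 9/2)
obs 10: x=0 → posterior Dirichlet(19/3, 29/4, 9/2)

alpha_1=19/3, alpha_2=29/4, alpha_3=9/2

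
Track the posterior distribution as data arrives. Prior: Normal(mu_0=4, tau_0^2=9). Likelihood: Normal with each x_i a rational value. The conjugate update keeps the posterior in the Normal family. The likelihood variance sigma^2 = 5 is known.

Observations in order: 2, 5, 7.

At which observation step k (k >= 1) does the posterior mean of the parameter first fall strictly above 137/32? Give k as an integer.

k = 3

obs 1: x=2 → posterior Normal(19/7, 45/14)
obs 2: x=5 → posterior Normal(83/23, 45/23)
obs 3: x=7 → posterior Normal(73/16, 45/32)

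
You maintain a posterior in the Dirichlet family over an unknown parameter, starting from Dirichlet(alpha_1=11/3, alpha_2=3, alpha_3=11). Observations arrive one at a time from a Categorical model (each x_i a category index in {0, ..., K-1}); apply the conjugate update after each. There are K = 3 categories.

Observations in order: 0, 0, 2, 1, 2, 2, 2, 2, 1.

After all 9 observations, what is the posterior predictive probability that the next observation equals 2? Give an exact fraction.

3/5

obs 1: x=0 → posterior Dirichlet(14/3, 3, 11)
obs 2: x=0 → posterior Dirichlet(17/3, 3, 11)
obs 3: x=2 → posterior Dirichlet(17/3, 3, 12)
obs 4: x=1 → posterior Dirichlet(17/3, 4, 12)
obs 5: x=2 → posterior Dirichlet(17/3, 4, 13)
obs 6: x=2 → posterior Dirichlet(17/3, 4, 14)
obs 7: x=2 → posterior Dirichlet(17/3, 4, 15)
obs 8: x=2 → posterior Dirichlet(17/3, 4, 16)
obs 9: x=1 → posterior Dirichlet(17/3, 5, 16)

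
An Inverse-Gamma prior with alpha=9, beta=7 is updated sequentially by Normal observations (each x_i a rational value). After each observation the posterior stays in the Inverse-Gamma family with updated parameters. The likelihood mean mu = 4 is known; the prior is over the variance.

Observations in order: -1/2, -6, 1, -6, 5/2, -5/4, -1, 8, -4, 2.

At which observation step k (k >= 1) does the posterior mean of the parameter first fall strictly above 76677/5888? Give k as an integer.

obs 1: x=-1/2 → posterior Inverse-Gamma(19/2, 137/8)
obs 2: x=-6 → posterior Inverse-Gamma(10, 537/8)
obs 3: x=1 → posterior Inverse-Gamma(21/2, 573/8)
obs 4: x=-6 → posterior Inverse-Gamma(11, 973/8)
obs 5: x=5/2 → posterior Inverse-Gamma(23/2, 491/4)
obs 6: x=-5/4 → posterior Inverse-Gamma(12, 4369/32)
obs 7: x=-1 → posterior Inverse-Gamma(25/2, 4769/32)
obs 8: x=8 → posterior Inverse-Gamma(13, 5025/32)
obs 9: x=-4 → posterior Inverse-Gamma(27/2, 6049/32)
obs 10: x=2 → posterior Inverse-Gamma(14, 6113/32)

k = 8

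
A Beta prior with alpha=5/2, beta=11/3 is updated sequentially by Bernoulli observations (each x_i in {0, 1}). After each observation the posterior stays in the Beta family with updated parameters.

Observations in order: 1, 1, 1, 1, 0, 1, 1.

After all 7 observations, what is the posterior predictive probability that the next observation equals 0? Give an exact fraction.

obs 1: x=1 → posterior Beta(7/2, 11/3)
obs 2: x=1 → posterior Beta(9/2, 11/3)
obs 3: x=1 → posterior Beta(11/2, 11/3)
obs 4: x=1 → posterior Beta(13/2, 11/3)
obs 5: x=0 → posterior Beta(13/2, 14/3)
obs 6: x=1 → posterior Beta(15/2, 14/3)
obs 7: x=1 → posterior Beta(17/2, 14/3)

28/79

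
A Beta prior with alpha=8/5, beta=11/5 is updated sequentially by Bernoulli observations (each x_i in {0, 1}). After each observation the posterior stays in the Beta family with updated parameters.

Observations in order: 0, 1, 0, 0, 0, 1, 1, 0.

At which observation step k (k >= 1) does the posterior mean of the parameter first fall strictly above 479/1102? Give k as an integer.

obs 1: x=0 → posterior Beta(8/5, 16/5)
obs 2: x=1 → posterior Beta(13/5, 16/5)
obs 3: x=0 → posterior Beta(13/5, 21/5)
obs 4: x=0 → posterior Beta(13/5, 26/5)
obs 5: x=0 → posterior Beta(13/5, 31/5)
obs 6: x=1 → posterior Beta(18/5, 31/5)
obs 7: x=1 → posterior Beta(23/5, 31/5)
obs 8: x=0 → posterior Beta(23/5, 36/5)

k = 2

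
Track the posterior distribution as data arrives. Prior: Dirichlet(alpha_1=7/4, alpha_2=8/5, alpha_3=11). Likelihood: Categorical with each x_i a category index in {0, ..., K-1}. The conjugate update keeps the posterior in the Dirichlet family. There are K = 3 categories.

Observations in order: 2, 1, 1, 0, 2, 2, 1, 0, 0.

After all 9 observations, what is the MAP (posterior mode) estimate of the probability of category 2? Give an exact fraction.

260/407

obs 1: x=2 → posterior Dirichlet(7/4, 8/5, 12)
obs 2: x=1 → posterior Dirichlet(7/4, 13/5, 12)
obs 3: x=1 → posterior Dirichlet(7/4, 18/5, 12)
obs 4: x=0 → posterior Dirichlet(11/4, 18/5, 12)
obs 5: x=2 → posterior Dirichlet(11/4, 18/5, 13)
obs 6: x=2 → posterior Dirichlet(11/4, 18/5, 14)
obs 7: x=1 → posterior Dirichlet(11/4, 23/5, 14)
obs 8: x=0 → posterior Dirichlet(15/4, 23/5, 14)
obs 9: x=0 → posterior Dirichlet(19/4, 23/5, 14)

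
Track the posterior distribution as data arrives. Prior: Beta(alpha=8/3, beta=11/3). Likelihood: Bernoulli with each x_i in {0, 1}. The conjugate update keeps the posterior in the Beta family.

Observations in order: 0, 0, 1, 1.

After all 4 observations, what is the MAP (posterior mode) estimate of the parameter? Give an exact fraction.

obs 1: x=0 → posterior Beta(8/3, 14/3)
obs 2: x=0 → posterior Beta(8/3, 17/3)
obs 3: x=1 → posterior Beta(11/3, 17/3)
obs 4: x=1 → posterior Beta(14/3, 17/3)

11/25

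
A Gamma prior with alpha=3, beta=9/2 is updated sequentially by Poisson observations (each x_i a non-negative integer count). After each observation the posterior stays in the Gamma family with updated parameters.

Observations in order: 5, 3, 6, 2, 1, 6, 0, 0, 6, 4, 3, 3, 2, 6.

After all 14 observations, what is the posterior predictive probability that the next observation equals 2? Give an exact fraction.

obs 1: x=5 → posterior Gamma(8, 11/2)
obs 2: x=3 → posterior Gamma(11, 13/2)
obs 3: x=6 → posterior Gamma(17, 15/2)
obs 4: x=2 → posterior Gamma(19, 17/2)
obs 5: x=1 → posterior Gamma(20, 19/2)
obs 6: x=6 → posterior Gamma(26, 21/2)
obs 7: x=0 → posterior Gamma(26, 23/2)
obs 8: x=0 → posterior Gamma(26, 25/2)
obs 9: x=6 → posterior Gamma(32, 27/2)
obs 10: x=4 → posterior Gamma(36, 29/2)
obs 11: x=3 → posterior Gamma(39, 31/2)
obs 12: x=3 → posterior Gamma(42, 33/2)
obs 13: x=2 → posterior Gamma(44, 35/2)
obs 14: x=6 → posterior Gamma(50, 37/2)

4370540255547221816238268031105966725873328285476733737646933260444035539719223300/18123343030516932879396000265730659144840777890300889211195670148726171395219906507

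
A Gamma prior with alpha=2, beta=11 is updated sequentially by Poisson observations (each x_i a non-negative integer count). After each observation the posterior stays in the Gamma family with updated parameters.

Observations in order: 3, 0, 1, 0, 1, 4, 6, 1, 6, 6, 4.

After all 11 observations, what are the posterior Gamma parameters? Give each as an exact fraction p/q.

obs 1: x=3 → posterior Gamma(5, 12)
obs 2: x=0 → posterior Gamma(5, 13)
obs 3: x=1 → posterior Gamma(6, 14)
obs 4: x=0 → posterior Gamma(6, 15)
obs 5: x=1 → posterior Gamma(7, 16)
obs 6: x=4 → posterior Gamma(11, 17)
obs 7: x=6 → posterior Gamma(17, 18)
obs 8: x=1 → posterior Gamma(18, 19)
obs 9: x=6 → posterior Gamma(24, 20)
obs 10: x=6 → posterior Gamma(30, 21)
obs 11: x=4 → posterior Gamma(34, 22)

alpha=34, beta=22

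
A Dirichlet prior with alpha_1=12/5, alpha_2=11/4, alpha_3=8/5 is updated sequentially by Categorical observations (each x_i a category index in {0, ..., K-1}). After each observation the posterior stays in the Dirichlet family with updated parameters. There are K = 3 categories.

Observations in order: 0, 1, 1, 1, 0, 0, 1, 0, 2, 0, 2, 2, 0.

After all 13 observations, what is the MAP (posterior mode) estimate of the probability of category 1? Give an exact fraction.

obs 1: x=0 → posterior Dirichlet(17/5, 11/4, 8/5)
obs 2: x=1 → posterior Dirichlet(17/5, 15/4, 8/5)
obs 3: x=1 → posterior Dirichlet(17/5, 19/4, 8/5)
obs 4: x=1 → posterior Dirichlet(17/5, 23/4, 8/5)
obs 5: x=0 → posterior Dirichlet(22/5, 23/4, 8/5)
obs 6: x=0 → posterior Dirichlet(27/5, 23/4, 8/5)
obs 7: x=1 → posterior Dirichlet(27/5, 27/4, 8/5)
obs 8: x=0 → posterior Dirichlet(32/5, 27/4, 8/5)
obs 9: x=2 → posterior Dirichlet(32/5, 27/4, 13/5)
obs 10: x=0 → posterior Dirichlet(37/5, 27/4, 13/5)
obs 11: x=2 → posterior Dirichlet(37/5, 27/4, 18/5)
obs 12: x=2 → posterior Dirichlet(37/5, 27/4, 23/5)
obs 13: x=0 → posterior Dirichlet(42/5, 27/4, 23/5)

23/67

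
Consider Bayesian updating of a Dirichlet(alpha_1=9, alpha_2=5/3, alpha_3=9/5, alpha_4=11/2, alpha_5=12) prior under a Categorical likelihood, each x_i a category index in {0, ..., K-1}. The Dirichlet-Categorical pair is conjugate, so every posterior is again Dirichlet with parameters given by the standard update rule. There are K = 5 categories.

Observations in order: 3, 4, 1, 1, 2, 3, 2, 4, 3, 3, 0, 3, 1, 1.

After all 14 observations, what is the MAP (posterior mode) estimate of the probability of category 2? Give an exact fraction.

12/167

obs 1: x=3 → posterior Dirichlet(9, 5/3, 9/5, 13/2, 12)
obs 2: x=4 → posterior Dirichlet(9, 5/3, 9/5, 13/2, 13)
obs 3: x=1 → posterior Dirichlet(9, 8/3, 9/5, 13/2, 13)
obs 4: x=1 → posterior Dirichlet(9, 11/3, 9/5, 13/2, 13)
obs 5: x=2 → posterior Dirichlet(9, 11/3, 14/5, 13/2, 13)
obs 6: x=3 → posterior Dirichlet(9, 11/3, 14/5, 15/2, 13)
obs 7: x=2 → posterior Dirichlet(9, 11/3, 19/5, 15/2, 13)
obs 8: x=4 → posterior Dirichlet(9, 11/3, 19/5, 15/2, 14)
obs 9: x=3 → posterior Dirichlet(9, 11/3, 19/5, 17/2, 14)
obs 10: x=3 → posterior Dirichlet(9, 11/3, 19/5, 19/2, 14)
obs 11: x=0 → posterior Dirichlet(10, 11/3, 19/5, 19/2, 14)
obs 12: x=3 → posterior Dirichlet(10, 11/3, 19/5, 21/2, 14)
obs 13: x=1 → posterior Dirichlet(10, 14/3, 19/5, 21/2, 14)
obs 14: x=1 → posterior Dirichlet(10, 17/3, 19/5, 21/2, 14)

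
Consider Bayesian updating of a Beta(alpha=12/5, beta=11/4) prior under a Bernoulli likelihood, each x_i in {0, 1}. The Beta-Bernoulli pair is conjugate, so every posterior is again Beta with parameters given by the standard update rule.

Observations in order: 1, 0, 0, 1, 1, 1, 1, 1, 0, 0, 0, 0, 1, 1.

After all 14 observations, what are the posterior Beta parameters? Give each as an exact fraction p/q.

alpha=52/5, beta=35/4

obs 1: x=1 → posterior Beta(17/5, 11/4)
obs 2: x=0 → posterior Beta(17/5, 15/4)
obs 3: x=0 → posterior Beta(17/5, 19/4)
obs 4: x=1 → posterior Beta(22/5, 19/4)
obs 5: x=1 → posterior Beta(27/5, 19/4)
obs 6: x=1 → posterior Beta(32/5, 19/4)
obs 7: x=1 → posterior Beta(37/5, 19/4)
obs 8: x=1 → posterior Beta(42/5, 19/4)
obs 9: x=0 → posterior Beta(42/5, 23/4)
obs 10: x=0 → posterior Beta(42/5, 27/4)
obs 11: x=0 → posterior Beta(42/5, 31/4)
obs 12: x=0 → posterior Beta(42/5, 35/4)
obs 13: x=1 → posterior Beta(47/5, 35/4)
obs 14: x=1 → posterior Beta(52/5, 35/4)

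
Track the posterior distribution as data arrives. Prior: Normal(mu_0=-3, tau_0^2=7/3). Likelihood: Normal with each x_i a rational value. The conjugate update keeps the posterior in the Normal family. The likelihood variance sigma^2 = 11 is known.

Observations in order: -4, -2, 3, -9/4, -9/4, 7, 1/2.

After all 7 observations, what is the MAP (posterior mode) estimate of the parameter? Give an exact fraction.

obs 1: x=-4 → posterior Normal(-127/40, 77/40)
obs 2: x=-2 → posterior Normal(-3, 77/47)
obs 3: x=3 → posterior Normal(-20/9, 77/54)
obs 4: x=-9/4 → posterior Normal(-543/244, 77/61)
obs 5: x=-9/4 → posterior Normal(-303/136, 77/68)
obs 6: x=7 → posterior Normal(-41/30, 77/75)
obs 7: x=1/2 → posterior Normal(-99/82, 77/82)

-99/82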